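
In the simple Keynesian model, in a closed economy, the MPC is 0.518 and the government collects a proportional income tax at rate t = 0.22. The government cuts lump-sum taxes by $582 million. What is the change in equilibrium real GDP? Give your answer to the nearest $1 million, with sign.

A lump-sum tax change of −$582 million shifts disposable income by +$582 million; first-round consumption changes by −c × ΔT = −0.518 × (−$582 million) = +$301.476 million.
Expenditure multiplier = 1/(1 − c(1−t)) = 1/(1 − 0.518×0.78) = 1/0.59596 ≈ 1.678.
The tax multiplier is −c × k ≈ −0.869, so ΔY = k × (−c·ΔT) = (+$301.476 million) / 0.59596 ≈ +$506 million.

+$506 million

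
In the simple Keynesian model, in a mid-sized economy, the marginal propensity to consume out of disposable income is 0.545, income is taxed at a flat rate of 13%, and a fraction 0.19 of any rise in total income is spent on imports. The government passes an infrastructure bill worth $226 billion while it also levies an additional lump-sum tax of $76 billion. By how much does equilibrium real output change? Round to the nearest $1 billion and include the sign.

+$258 billion

Expenditure multiplier = 1/(1 − c(1−t) + m) = 1/(1 − 0.545×0.87 + 0.19) = 1/0.71585 ≈ 1.397.
ΔG contributes k·ΔG = (+$226 billion) / 0.71585 ≈ +$315.7 billion.
ΔT of +$76 billion changes first-round spending by −c·ΔT = −$41.42 billion, contributing k·(−c·ΔT) = (−$41.42 billion) / 0.71585 ≈ −$57.9 billion.
Net ΔY = k(ΔG − c·ΔT) = (+$184.58 billion) / 0.71585 ≈ +$258 billion.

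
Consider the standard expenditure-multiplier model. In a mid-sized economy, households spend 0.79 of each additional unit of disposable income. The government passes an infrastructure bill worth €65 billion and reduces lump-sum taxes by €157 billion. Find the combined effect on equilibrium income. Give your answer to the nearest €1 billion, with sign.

+€900 billion

Expenditure multiplier = 1/(1 − MPC) = 1/(1 − 0.79) = 1/0.21 ≈ 4.762.
ΔG contributes k·ΔG = (+€65 billion) / 0.21 ≈ +€309.5 billion.
ΔT of −€157 billion changes first-round spending by −c·ΔT = +€124.03 billion, contributing k·(−c·ΔT) = (+€124.03 billion) / 0.21 ≈ +€590.6 billion.
Net ΔY = k(ΔG − c·ΔT) = (+€189.03 billion) / 0.21 ≈ +€900 billion.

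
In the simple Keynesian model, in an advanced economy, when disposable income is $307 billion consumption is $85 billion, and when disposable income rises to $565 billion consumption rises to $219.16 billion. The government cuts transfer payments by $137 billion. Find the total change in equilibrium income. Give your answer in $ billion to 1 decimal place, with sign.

−$148.4 billion

MPC = ΔC/ΔYd = (219.16 − 85)/(565 − 307) = 134.16/258 = 0.52.
The transfer change shifts disposable income by −$137 billion, so first-round consumption changes by c·ΔTR = 0.52 × (−$137 billion) = −$71.24 billion.
Expenditure multiplier = 1/(1 − MPC) = 1/(1 − 0.52) = 1/0.48 ≈ 2.083.
The transfer multiplier is c × k ≈ 1.083, so ΔY = k × (c·ΔTR) = (−$71.24 billion) / 0.48 ≈ −$148.4 billion.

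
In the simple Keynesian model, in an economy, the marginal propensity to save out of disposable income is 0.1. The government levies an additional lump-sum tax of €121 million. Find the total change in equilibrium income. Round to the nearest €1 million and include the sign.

−€1,089 million

MPC = 1 − MPS = 1 − 0.1 = 0.9.
A lump-sum tax change of +€121 million shifts disposable income by −€121 million; first-round consumption changes by −c × ΔT = −0.9 × (+€121 million) = −€108.9 million.
Expenditure multiplier = 1/(1 − MPC) = 1/(1 − 0.9) = 1/0.1 = 10.
The tax multiplier is −c × k = −9, so ΔY = k × (−c·ΔT) = (−€108.9 million) / 0.1 = −€1,089 million.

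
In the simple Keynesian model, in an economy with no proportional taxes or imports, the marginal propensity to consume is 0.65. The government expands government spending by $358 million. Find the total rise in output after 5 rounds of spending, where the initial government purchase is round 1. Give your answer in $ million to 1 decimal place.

$904.2 million

Round 1 adds ΔG = $358 million; each later round is MPC = 0.65 times the previous.
After 5 rounds: 358 + 232.7 + 151.255 + 98.31575 + 63.9052375 = ΔG·(1 − c^5)/(1 − c) = 358 × (1 − 0.1160290625)/0.35 ≈ $904.2 million.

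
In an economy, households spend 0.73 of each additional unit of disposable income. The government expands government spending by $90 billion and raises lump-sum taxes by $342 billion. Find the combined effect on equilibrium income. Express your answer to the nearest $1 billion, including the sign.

Expenditure multiplier = 1/(1 − MPC) = 1/(1 − 0.73) = 1/0.27 ≈ 3.704.
ΔG contributes k·ΔG = (+$90 billion) / 0.27 ≈ +$333.3 billion.
ΔT of +$342 billion changes first-round spending by −c·ΔT = −$249.66 billion, contributing k·(−c·ΔT) = (−$249.66 billion) / 0.27 ≈ −$924.7 billion.
Net ΔY = k(ΔG − c·ΔT) = (−$159.66 billion) / 0.27 ≈ −$591 billion.

−$591 billion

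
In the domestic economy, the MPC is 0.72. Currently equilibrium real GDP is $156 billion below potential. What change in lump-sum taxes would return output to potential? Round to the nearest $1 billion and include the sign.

−$61 billion

Spending multiplier = 1/(1 − MPC) = 1/(1 − 0.72) = 1/0.28 ≈ 3.571.
Tax multiplier = −c·k = −0.72/0.28 ≈ −2.571. Need ΔY = +$156 billion, so ΔT = ΔY/(−c·k) = −(+$156 billion) × 0.28 / 0.72 ≈ −$61 billion.
The government should cut lump-sum taxes by $61 billion.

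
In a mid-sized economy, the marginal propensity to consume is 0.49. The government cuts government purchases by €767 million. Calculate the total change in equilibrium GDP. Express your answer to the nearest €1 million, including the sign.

Spending multiplier = 1/(1 − MPC) = 1/(1 − 0.49) = 1/0.51 ≈ 1.961.
ΔY = k × ΔG = (−€767 million) / 0.51 ≈ −€1,504 million.

−€1,504 million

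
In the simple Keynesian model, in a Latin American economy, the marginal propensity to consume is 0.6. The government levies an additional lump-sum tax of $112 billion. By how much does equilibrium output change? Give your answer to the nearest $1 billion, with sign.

A lump-sum tax change of +$112 billion shifts disposable income by −$112 billion; first-round consumption changes by −c × ΔT = −0.6 × (+$112 billion) = −$67.2 billion.
Expenditure multiplier = 1/(1 − MPC) = 1/(1 − 0.6) = 1/0.4 = 2.5.
The tax multiplier is −c × k = −1.5, so ΔY = k × (−c·ΔT) = (−$67.2 billion) / 0.4 = −$168 billion.

−$168 billion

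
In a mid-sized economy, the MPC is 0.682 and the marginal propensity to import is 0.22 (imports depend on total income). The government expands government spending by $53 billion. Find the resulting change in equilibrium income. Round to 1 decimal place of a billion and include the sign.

Spending multiplier = 1/(1 − c + m) = 1/(1 − 0.682 + 0.22) = 1/0.538 ≈ 1.859.
ΔY = k × ΔG = (+$53 billion) / 0.538 ≈ +$98.5 billion.

+$98.5 billion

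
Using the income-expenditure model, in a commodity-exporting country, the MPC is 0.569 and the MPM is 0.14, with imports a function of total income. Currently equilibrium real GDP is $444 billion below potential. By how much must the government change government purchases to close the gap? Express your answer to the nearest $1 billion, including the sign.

Spending multiplier = 1/(1 − c + m) = 1/(1 − 0.569 + 0.14) = 1/0.571 ≈ 1.751.
Need ΔY = +$444 billion, so ΔG = ΔY/k = (+$444 billion) × 0.571 ≈ +$254 billion.
The government should increase government purchases by $254 billion.

+$254 billion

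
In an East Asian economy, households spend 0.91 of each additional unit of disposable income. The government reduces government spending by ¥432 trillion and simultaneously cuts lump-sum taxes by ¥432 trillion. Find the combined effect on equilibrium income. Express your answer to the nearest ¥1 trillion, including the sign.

Expenditure multiplier = 1/(1 − MPC) = 1/(1 − 0.91) = 1/0.09 ≈ 11.111.
ΔG contributes k·ΔG = (−¥432 trillion) / 0.09 = −¥4,800 trillion.
ΔT of −¥432 trillion changes first-round spending by −c·ΔT = +¥393.12 trillion, contributing k·(−c·ΔT) = (+¥393.12 trillion) / 0.09 = +¥4,368 trillion.
With ΔG = ΔT and no other leakages, the balanced-budget multiplier is 1, so ΔY = ΔG = −¥432 trillion.

−¥432 trillion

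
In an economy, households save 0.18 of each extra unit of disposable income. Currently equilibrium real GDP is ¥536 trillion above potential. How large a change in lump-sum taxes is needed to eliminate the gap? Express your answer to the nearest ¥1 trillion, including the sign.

+¥118 trillion

MPC = 1 − MPS = 1 − 0.18 = 0.82.
Spending multiplier = 1/(1 − MPC) = 1/(1 − 0.82) = 1/0.18 ≈ 5.556.
Tax multiplier = −c·k = −0.82/0.18 ≈ −4.556. Need ΔY = −¥536 trillion, so ΔT = ΔY/(−c·k) = −(−¥536 trillion) × 0.18 / 0.82 ≈ +¥118 trillion.
The government should raise lump-sum taxes by ¥118 trillion.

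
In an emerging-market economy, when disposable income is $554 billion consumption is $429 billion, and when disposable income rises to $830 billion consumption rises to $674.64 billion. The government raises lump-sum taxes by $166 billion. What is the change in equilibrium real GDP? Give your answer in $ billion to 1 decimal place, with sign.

−$1,343.1 billion

MPC = ΔC/ΔYd = (674.64 − 429)/(830 − 554) = 245.64/276 = 0.89.
A lump-sum tax change of +$166 billion shifts disposable income by −$166 billion; first-round consumption changes by −c × ΔT = −0.89 × (+$166 billion) = −$147.74 billion.
Expenditure multiplier = 1/(1 − MPC) = 1/(1 − 0.89) = 1/0.11 ≈ 9.091.
The tax multiplier is −c × k ≈ −8.091, so ΔY = k × (−c·ΔT) = (−$147.74 billion) / 0.11 ≈ −$1,343.1 billion.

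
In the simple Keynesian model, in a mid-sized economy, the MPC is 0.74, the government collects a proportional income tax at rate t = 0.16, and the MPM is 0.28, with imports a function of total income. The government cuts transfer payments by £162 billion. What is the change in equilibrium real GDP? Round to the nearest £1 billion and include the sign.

−£182 billion

The transfer change shifts disposable income by −£162 billion, so first-round consumption changes by c·ΔTR = 0.74 × (−£162 billion) = −£119.88 billion.
Expenditure multiplier = 1/(1 − c(1−t) + m) = 1/(1 − 0.74×0.84 + 0.28) = 1/0.6584 ≈ 1.519.
The transfer multiplier is c × k ≈ 1.124, so ΔY = k × (c·ΔTR) = (−£119.88 billion) / 0.6584 ≈ −£182 billion.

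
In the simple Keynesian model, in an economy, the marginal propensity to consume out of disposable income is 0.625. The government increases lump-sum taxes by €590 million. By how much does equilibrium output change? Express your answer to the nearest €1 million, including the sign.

−€983 million

A lump-sum tax change of +€590 million shifts disposable income by −€590 million; first-round consumption changes by −c × ΔT = −0.625 × (+€590 million) = −€368.75 million.
Expenditure multiplier = 1/(1 − MPC) = 1/(1 − 0.625) = 1/0.375 ≈ 2.667.
The tax multiplier is −c × k ≈ −1.667, so ΔY = k × (−c·ΔT) = (−€368.75 million) / 0.375 ≈ −€983 million.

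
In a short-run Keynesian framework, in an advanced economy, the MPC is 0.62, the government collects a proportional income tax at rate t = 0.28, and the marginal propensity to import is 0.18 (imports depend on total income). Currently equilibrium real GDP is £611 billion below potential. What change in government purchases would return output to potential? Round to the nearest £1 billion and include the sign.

Spending multiplier = 1/(1 − c(1−t) + m) = 1/(1 − 0.62×0.72 + 0.18) = 1/0.7336 ≈ 1.363.
Need ΔY = +£611 billion, so ΔG = ΔY/k = (+£611 billion) × 0.7336 ≈ +£448 billion.
The government should increase government purchases by £448 billion.

+£448 billion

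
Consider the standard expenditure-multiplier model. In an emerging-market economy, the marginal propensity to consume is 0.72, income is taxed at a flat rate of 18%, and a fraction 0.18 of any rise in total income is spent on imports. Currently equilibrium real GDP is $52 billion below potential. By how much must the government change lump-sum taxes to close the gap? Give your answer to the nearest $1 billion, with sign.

−$43 billion

Spending multiplier = 1/(1 − c(1−t) + m) = 1/(1 − 0.72×0.82 + 0.18) = 1/0.5896 ≈ 1.696.
Tax multiplier = −c·k = −0.72/0.5896 ≈ −1.221. Need ΔY = +$52 billion, so ΔT = ΔY/(−c·k) = −(+$52 billion) × 0.5896 / 0.72 ≈ −$43 billion.
The government should cut lump-sum taxes by $43 billion.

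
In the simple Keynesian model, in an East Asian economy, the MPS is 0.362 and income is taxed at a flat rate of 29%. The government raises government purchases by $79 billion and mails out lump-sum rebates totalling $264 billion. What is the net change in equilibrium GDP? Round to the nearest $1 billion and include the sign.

MPC = 1 − MPS = 1 − 0.362 = 0.638.
Expenditure multiplier = 1/(1 − c(1−t)) = 1/(1 − 0.638×0.71) = 1/0.54702 ≈ 1.828.
ΔG contributes k·ΔG = (+$79 billion) / 0.54702 ≈ +$144.4 billion.
ΔT of −$264 billion changes first-round spending by −c·ΔT = +$168.432 billion, contributing k·(−c·ΔT) = (+$168.432 billion) / 0.54702 ≈ +$307.9 billion.
Net ΔY = k(ΔG − c·ΔT) = (+$247.432 billion) / 0.54702 ≈ +$452 billion.

+$452 billion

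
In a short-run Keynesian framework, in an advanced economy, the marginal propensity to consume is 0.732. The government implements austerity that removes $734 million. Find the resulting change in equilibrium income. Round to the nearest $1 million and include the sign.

−$2,739 million

Spending multiplier = 1/(1 − MPC) = 1/(1 − 0.732) = 1/0.268 ≈ 3.731.
ΔY = k × ΔG = (−$734 million) / 0.268 ≈ −$2,739 million.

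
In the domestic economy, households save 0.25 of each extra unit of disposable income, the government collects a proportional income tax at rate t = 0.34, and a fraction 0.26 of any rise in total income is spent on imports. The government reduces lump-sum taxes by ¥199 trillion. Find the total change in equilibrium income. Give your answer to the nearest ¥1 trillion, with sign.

MPC = 1 − MPS = 1 − 0.25 = 0.75.
A lump-sum tax change of −¥199 trillion shifts disposable income by +¥199 trillion; first-round consumption changes by −c × ΔT = −0.75 × (−¥199 trillion) = +¥149.25 trillion.
Expenditure multiplier = 1/(1 − c(1−t) + m) = 1/(1 − 0.75×0.66 + 0.26) = 1/0.765 ≈ 1.307.
The tax multiplier is −c × k ≈ −0.98, so ΔY = k × (−c·ΔT) = (+¥149.25 trillion) / 0.765 ≈ +¥195 trillion.

+¥195 trillion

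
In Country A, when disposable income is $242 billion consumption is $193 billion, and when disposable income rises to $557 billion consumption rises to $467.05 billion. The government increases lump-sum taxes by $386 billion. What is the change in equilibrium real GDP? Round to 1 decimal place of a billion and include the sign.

−$2,583.2 billion

MPC = ΔC/ΔYd = (467.05 − 193)/(557 − 242) = 274.05/315 = 0.87.
A lump-sum tax change of +$386 billion shifts disposable income by −$386 billion; first-round consumption changes by −c × ΔT = −0.87 × (+$386 billion) = −$335.82 billion.
Expenditure multiplier = 1/(1 − MPC) = 1/(1 − 0.87) = 1/0.13 ≈ 7.692.
The tax multiplier is −c × k ≈ −6.692, so ΔY = k × (−c·ΔT) = (−$335.82 billion) / 0.13 ≈ −$2,583.2 billion.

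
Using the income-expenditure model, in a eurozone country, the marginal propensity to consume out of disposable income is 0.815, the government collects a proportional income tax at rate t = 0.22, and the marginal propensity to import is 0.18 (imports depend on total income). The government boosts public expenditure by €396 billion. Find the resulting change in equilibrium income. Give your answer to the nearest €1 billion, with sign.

Expenditure multiplier = 1/(1 − c(1−t) + m) = 1/(1 − 0.815×0.78 + 0.18) = 1/0.5443 ≈ 1.837.
ΔY = k × ΔG = (+€396 billion) / 0.5443 ≈ +€728 billion.

+€728 billion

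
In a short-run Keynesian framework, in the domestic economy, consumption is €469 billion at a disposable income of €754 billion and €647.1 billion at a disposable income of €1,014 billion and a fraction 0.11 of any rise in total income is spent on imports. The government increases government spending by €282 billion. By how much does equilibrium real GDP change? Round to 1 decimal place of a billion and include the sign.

MPC = ΔC/ΔYd = (647.1 − 469)/(1,014 − 754) = 178.1/260 = 0.685.
Government-spending multiplier = 1/(1 − c + m) = 1/(1 − 0.685 + 0.11) = 1/0.425 ≈ 2.353.
ΔY = k × ΔG = (+€282 billion) / 0.425 ≈ +€663.5 billion.

+€663.5 billion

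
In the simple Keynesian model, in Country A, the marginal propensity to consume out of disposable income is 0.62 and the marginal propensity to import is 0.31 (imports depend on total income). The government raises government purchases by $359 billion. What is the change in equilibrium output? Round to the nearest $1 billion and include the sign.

+$520 billion

Expenditure multiplier = 1/(1 − c + m) = 1/(1 − 0.62 + 0.31) = 1/0.69 ≈ 1.449.
ΔY = k × ΔG = (+$359 billion) / 0.69 ≈ +$520 billion.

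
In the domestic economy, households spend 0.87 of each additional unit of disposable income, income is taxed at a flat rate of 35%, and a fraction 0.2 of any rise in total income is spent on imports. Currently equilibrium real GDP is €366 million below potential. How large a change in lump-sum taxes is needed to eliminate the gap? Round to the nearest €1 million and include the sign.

−€267 million

Spending multiplier = 1/(1 − c(1−t) + m) = 1/(1 − 0.87×0.65 + 0.2) = 1/0.6345 ≈ 1.576.
Tax multiplier = −c·k = −0.87/0.6345 ≈ −1.371. Need ΔY = +€366 million, so ΔT = ΔY/(−c·k) = −(+€366 million) × 0.6345 / 0.87 ≈ −€267 million.
The government should cut lump-sum taxes by €267 million.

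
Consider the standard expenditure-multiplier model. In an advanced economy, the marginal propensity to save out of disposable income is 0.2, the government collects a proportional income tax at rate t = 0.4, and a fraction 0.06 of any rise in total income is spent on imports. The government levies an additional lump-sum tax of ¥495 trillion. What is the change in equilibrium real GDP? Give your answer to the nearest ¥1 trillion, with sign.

−¥683 trillion

MPC = 1 − MPS = 1 − 0.2 = 0.8.
A lump-sum tax change of +¥495 trillion shifts disposable income by −¥495 trillion; first-round consumption changes by −c × ΔT = −0.8 × (+¥495 trillion) = −¥396 trillion.
Expenditure multiplier = 1/(1 − c(1−t) + m) = 1/(1 − 0.8×0.6 + 0.06) = 1/0.58 ≈ 1.724.
The tax multiplier is −c × k ≈ −1.379, so ΔY = k × (−c·ΔT) = (−¥396 trillion) / 0.58 ≈ −¥683 trillion.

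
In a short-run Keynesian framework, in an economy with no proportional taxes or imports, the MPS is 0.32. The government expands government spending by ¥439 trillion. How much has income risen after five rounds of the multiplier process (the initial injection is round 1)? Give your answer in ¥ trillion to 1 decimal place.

MPC = 1 − MPS = 1 − 0.32 = 0.68.
Round 1 adds ΔG = ¥439 trillion; each later round is MPC = 0.68 times the previous.
After 5 rounds: 439 + 298.52 + 202.9936 + 138.035648 + 93.86424064 = ΔG·(1 − c^5)/(1 − c) = 439 × (1 − 0.1453933568)/0.32 ≈ ¥1,172.4 trillion.

¥1,172.4 trillion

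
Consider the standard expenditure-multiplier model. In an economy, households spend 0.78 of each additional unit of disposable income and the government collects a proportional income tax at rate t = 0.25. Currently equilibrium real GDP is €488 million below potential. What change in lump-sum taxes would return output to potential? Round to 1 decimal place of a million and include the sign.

−€259.6 million

Spending multiplier = 1/(1 − c(1−t)) = 1/(1 − 0.78×0.75) = 1/0.415 ≈ 2.41.
Tax multiplier = −c·k = −0.78/0.415 ≈ −1.88. Need ΔY = +€488 million, so ΔT = ΔY/(−c·k) = −(+€488 million) × 0.415 / 0.78 ≈ −€259.6 million.
The government should cut lump-sum taxes by €259.6 million.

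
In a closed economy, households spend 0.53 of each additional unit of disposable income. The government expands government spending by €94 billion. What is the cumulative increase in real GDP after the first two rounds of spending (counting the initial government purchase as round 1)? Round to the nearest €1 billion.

Round 1 adds ΔG = €94 billion; each later round is MPC = 0.53 times the previous.
After 2 rounds: 94 + 49.82 = ΔG·(1 − c^2)/(1 − c) = 94 × (1 − 0.2809)/0.47 ≈ €144 billion.

€144 billion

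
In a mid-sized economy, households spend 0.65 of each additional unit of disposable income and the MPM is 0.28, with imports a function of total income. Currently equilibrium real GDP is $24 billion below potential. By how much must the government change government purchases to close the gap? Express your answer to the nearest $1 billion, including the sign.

+$15 billion

Spending multiplier = 1/(1 − c + m) = 1/(1 − 0.65 + 0.28) = 1/0.63 ≈ 1.587.
Need ΔY = +$24 billion, so ΔG = ΔY/k = (+$24 billion) × 0.63 ≈ +$15 billion.
The government should increase government purchases by $15 billion.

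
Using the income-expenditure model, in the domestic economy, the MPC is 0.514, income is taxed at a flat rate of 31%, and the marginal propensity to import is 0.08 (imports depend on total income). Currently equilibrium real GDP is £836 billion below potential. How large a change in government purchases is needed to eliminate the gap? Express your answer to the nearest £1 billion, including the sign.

+£606 billion

Spending multiplier = 1/(1 − c(1−t) + m) = 1/(1 − 0.514×0.69 + 0.08) = 1/0.72534 ≈ 1.379.
Need ΔY = +£836 billion, so ΔG = ΔY/k = (+£836 billion) × 0.72534 ≈ +£606 billion.
The government should increase government purchases by £606 billion.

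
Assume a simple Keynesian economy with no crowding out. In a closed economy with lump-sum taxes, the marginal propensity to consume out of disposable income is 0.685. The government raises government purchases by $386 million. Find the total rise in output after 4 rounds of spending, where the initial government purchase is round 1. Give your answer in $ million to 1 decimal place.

Round 1 adds ΔG = $386 million; each later round is MPC = 0.685 times the previous.
After 4 rounds: 386 + 264.41 + 181.12085 + 124.06778225 = ΔG·(1 − c^4)/(1 − c) = 386 × (1 − 0.220172100625)/0.315 ≈ $955.6 million.

$955.6 million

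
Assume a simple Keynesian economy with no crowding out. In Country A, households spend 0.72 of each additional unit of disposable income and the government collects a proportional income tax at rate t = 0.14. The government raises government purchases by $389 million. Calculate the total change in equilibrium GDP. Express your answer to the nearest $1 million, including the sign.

Spending multiplier = 1/(1 − c(1−t)) = 1/(1 − 0.72×0.86) = 1/0.3808 ≈ 2.626.
ΔY = k × ΔG = (+$389 million) / 0.3808 ≈ +$1,022 million.

+$1,022 million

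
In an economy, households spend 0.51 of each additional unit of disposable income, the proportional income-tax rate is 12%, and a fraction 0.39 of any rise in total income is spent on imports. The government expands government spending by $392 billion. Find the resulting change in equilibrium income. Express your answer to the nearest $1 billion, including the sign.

+$416 billion

Spending multiplier = 1/(1 − c(1−t) + m) = 1/(1 − 0.51×0.88 + 0.39) = 1/0.9412 ≈ 1.062.
ΔY = k × ΔG = (+$392 billion) / 0.9412 ≈ +$416 billion.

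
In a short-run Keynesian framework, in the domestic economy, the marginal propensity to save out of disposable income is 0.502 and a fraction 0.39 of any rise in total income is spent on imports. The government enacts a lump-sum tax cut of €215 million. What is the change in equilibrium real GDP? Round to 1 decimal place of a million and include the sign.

MPC = 1 − MPS = 1 − 0.502 = 0.498.
A lump-sum tax change of −€215 million shifts disposable income by +€215 million; first-round consumption changes by −c × ΔT = −0.498 × (−€215 million) = +€107.07 million.
Expenditure multiplier = 1/(1 − c + m) = 1/(1 − 0.498 + 0.39) = 1/0.892 ≈ 1.121.
The tax multiplier is −c × k ≈ −0.558, so ΔY = k × (−c·ΔT) = (+€107.07 million) / 0.892 ≈ +€120 million.

+€120.0 million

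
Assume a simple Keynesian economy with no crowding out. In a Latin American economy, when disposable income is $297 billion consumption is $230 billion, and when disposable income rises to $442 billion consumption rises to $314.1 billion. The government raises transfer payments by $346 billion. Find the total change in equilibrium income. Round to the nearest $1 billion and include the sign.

+$478 billion

MPC = ΔC/ΔYd = (314.1 − 230)/(442 − 297) = 84.1/145 = 0.58.
The transfer change shifts disposable income by +$346 billion, so first-round consumption changes by c·ΔTR = 0.58 × (+$346 billion) = +$200.68 billion.
Expenditure multiplier = 1/(1 − MPC) = 1/(1 − 0.58) = 1/0.42 ≈ 2.381.
The transfer multiplier is c × k ≈ 1.381, so ΔY = k × (c·ΔTR) = (+$200.68 billion) / 0.42 ≈ +$478 billion.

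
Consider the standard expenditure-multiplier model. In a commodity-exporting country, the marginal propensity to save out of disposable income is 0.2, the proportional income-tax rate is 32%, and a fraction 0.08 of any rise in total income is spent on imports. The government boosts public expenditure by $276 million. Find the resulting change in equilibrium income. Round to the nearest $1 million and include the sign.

MPC = 1 − MPS = 1 − 0.2 = 0.8.
Expenditure multiplier = 1/(1 − c(1−t) + m) = 1/(1 − 0.8×0.68 + 0.08) = 1/0.536 ≈ 1.866.
ΔY = k × ΔG = (+$276 million) / 0.536 ≈ +$515 million.

+$515 million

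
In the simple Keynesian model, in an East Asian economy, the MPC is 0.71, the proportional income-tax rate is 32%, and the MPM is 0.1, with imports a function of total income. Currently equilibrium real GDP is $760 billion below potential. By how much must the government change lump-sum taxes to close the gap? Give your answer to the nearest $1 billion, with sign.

Spending multiplier = 1/(1 − c(1−t) + m) = 1/(1 − 0.71×0.68 + 0.1) = 1/0.6172 ≈ 1.62.
Tax multiplier = −c·k = −0.71/0.6172 ≈ −1.15. Need ΔY = +$760 billion, so ΔT = ΔY/(−c·k) = −(+$760 billion) × 0.6172 / 0.71 ≈ −$661 billion.
The government should cut lump-sum taxes by $661 billion.

−$661 billion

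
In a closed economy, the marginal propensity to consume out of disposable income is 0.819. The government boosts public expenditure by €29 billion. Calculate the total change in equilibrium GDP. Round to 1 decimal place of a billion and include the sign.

+€160.2 billion

Expenditure multiplier = 1/(1 − MPC) = 1/(1 − 0.819) = 1/0.181 ≈ 5.525.
ΔY = k × ΔG = (+€29 billion) / 0.181 ≈ +€160.2 billion.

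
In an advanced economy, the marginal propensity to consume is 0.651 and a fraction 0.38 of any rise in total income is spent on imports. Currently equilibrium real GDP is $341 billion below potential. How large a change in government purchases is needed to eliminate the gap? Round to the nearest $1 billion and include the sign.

+$249 billion

Spending multiplier = 1/(1 − c + m) = 1/(1 − 0.651 + 0.38) = 1/0.729 ≈ 1.372.
Need ΔY = +$341 billion, so ΔG = ΔY/k = (+$341 billion) × 0.729 ≈ +$249 billion.
The government should increase government purchases by $249 billion.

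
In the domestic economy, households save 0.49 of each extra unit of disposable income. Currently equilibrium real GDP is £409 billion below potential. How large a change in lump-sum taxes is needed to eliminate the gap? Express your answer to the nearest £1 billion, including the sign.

MPC = 1 − MPS = 1 − 0.49 = 0.51.
Spending multiplier = 1/(1 − MPC) = 1/(1 − 0.51) = 1/0.49 ≈ 2.041.
Tax multiplier = −c·k = −0.51/0.49 ≈ −1.041. Need ΔY = +£409 billion, so ΔT = ΔY/(−c·k) = −(+£409 billion) × 0.49 / 0.51 ≈ −£393 billion.
The government should cut lump-sum taxes by £393 billion.

−£393 billion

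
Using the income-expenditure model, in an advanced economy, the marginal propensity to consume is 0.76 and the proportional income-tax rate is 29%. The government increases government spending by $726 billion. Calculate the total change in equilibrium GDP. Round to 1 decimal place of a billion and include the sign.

+$1,576.9 billion

Government-spending multiplier = 1/(1 − c(1−t)) = 1/(1 − 0.76×0.71) = 1/0.4604 ≈ 2.172.
ΔY = k × ΔG = (+$726 billion) / 0.4604 ≈ +$1,576.9 billion.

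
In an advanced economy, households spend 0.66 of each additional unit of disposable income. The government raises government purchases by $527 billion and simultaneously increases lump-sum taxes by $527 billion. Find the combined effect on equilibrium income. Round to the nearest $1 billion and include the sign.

+$527 billion

Expenditure multiplier = 1/(1 − MPC) = 1/(1 − 0.66) = 1/0.34 ≈ 2.941.
ΔG contributes k·ΔG = (+$527 billion) / 0.34 = +$1,550 billion.
ΔT of +$527 billion changes first-round spending by −c·ΔT = −$347.82 billion, contributing k·(−c·ΔT) = (−$347.82 billion) / 0.34 = −$1,023 billion.
With ΔG = ΔT and no other leakages, the balanced-budget multiplier is 1, so ΔY = ΔG = +$527 billion.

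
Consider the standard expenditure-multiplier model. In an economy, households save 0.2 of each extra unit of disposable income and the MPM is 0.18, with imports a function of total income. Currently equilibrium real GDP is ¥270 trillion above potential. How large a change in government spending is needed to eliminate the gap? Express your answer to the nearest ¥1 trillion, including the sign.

−¥103 trillion

MPC = 1 − MPS = 1 − 0.2 = 0.8.
Spending multiplier = 1/(1 − c + m) = 1/(1 − 0.8 + 0.18) = 1/0.38 ≈ 2.632.
Need ΔY = −¥270 trillion, so ΔG = ΔY/k = (−¥270 trillion) × 0.38 ≈ −¥103 trillion.
The government should cut government spending by ¥103 trillion.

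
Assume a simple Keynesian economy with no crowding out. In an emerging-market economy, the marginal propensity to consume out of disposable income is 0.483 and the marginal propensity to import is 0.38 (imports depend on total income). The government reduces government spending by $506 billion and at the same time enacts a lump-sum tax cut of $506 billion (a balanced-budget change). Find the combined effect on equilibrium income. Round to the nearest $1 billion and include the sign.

−$292 billion

Expenditure multiplier = 1/(1 − c + m) = 1/(1 − 0.483 + 0.38) = 1/0.897 ≈ 1.115.
ΔG contributes k·ΔG = (−$506 billion) / 0.897 ≈ −$564.1 billion.
ΔT of −$506 billion changes first-round spending by −c·ΔT = +$244.398 billion, contributing k·(−c·ΔT) = (+$244.398 billion) / 0.897 ≈ +$272.5 billion.
Net ΔY = k(ΔG − c·ΔT) = (−$261.602 billion) / 0.897 ≈ −$292 billion.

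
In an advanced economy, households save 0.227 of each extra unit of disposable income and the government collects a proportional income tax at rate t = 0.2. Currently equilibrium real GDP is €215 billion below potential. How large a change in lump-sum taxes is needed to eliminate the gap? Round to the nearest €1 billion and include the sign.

MPC = 1 − MPS = 1 − 0.227 = 0.773.
Spending multiplier = 1/(1 − c(1−t)) = 1/(1 − 0.773×0.8) = 1/0.3816 ≈ 2.621.
Tax multiplier = −c·k = −0.773/0.3816 ≈ −2.026. Need ΔY = +€215 billion, so ΔT = ΔY/(−c·k) = −(+€215 billion) × 0.3816 / 0.773 ≈ −€106 billion.
The government should cut lump-sum taxes by €106 billion.

−€106 billion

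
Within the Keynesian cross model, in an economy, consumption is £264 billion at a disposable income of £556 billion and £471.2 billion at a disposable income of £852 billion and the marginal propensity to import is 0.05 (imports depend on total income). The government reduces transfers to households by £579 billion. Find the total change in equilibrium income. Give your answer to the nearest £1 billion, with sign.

MPC = ΔC/ΔYd = (471.2 − 264)/(852 − 556) = 207.2/296 = 0.7.
The transfer change shifts disposable income by −£579 billion, so first-round consumption changes by c·ΔTR = 0.7 × (−£579 billion) = −£405.3 billion.
Expenditure multiplier = 1/(1 − c + m) = 1/(1 − 0.7 + 0.05) = 1/0.35 ≈ 2.857.
The transfer multiplier is c × k = 2, so ΔY = k × (c·ΔTR) = (−£405.3 billion) / 0.35 = −£1,158 billion.

−£1,158 billion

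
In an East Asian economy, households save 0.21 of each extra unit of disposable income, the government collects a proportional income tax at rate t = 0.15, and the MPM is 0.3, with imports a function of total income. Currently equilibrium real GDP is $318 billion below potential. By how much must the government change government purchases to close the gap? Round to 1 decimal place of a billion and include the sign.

+$199.9 billion

MPC = 1 − MPS = 1 − 0.21 = 0.79.
Spending multiplier = 1/(1 − c(1−t) + m) = 1/(1 − 0.79×0.85 + 0.3) = 1/0.6285 ≈ 1.591.
Need ΔY = +$318 billion, so ΔG = ΔY/k = (+$318 billion) × 0.6285 ≈ +$199.9 billion.
The government should increase government purchases by $199.9 billion.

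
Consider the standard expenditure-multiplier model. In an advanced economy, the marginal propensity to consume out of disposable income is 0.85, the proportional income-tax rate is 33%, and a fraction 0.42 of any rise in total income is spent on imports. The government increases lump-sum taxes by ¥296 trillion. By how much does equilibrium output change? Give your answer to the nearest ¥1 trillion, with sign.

A lump-sum tax change of +¥296 trillion shifts disposable income by −¥296 trillion; first-round consumption changes by −c × ΔT = −0.85 × (+¥296 trillion) = −¥251.6 trillion.
Expenditure multiplier = 1/(1 − c(1−t) + m) = 1/(1 − 0.85×0.67 + 0.42) = 1/0.8505 ≈ 1.176.
The tax multiplier is −c × k ≈ −0.999, so ΔY = k × (−c·ΔT) = (−¥251.6 trillion) / 0.8505 ≈ −¥296 trillion.

−¥296 trillion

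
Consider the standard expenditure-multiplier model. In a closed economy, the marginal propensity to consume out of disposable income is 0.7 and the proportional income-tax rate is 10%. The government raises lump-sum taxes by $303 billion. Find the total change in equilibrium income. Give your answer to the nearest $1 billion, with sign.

A lump-sum tax change of +$303 billion shifts disposable income by −$303 billion; first-round consumption changes by −c × ΔT = −0.7 × (+$303 billion) = −$212.1 billion.
Expenditure multiplier = 1/(1 − c(1−t)) = 1/(1 − 0.7×0.9) = 1/0.37 ≈ 2.703.
The tax multiplier is −c × k ≈ −1.892, so ΔY = k × (−c·ΔT) = (−$212.1 billion) / 0.37 ≈ −$573 billion.

−$573 billion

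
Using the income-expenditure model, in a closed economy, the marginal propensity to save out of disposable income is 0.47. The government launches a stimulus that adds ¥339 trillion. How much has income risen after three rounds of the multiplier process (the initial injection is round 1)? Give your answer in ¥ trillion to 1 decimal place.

MPC = 1 − MPS = 1 − 0.47 = 0.53.
Round 1 adds ΔG = ¥339 trillion; each later round is MPC = 0.53 times the previous.
After 3 rounds: 339 + 179.67 + 95.2251 = ΔG·(1 − c^3)/(1 − c) = 339 × (1 − 0.148877)/0.47 ≈ ¥613.9 trillion.

¥613.9 trillion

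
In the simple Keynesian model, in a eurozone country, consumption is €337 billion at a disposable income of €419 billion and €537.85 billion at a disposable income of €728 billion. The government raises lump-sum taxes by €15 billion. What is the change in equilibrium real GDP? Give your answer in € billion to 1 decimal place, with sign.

−€27.9 billion

MPC = ΔC/ΔYd = (537.85 − 337)/(728 − 419) = 200.85/309 = 0.65.
A lump-sum tax change of +€15 billion shifts disposable income by −€15 billion; first-round consumption changes by −c × ΔT = −0.65 × (+€15 billion) = −€9.75 billion.
Expenditure multiplier = 1/(1 − MPC) = 1/(1 − 0.65) = 1/0.35 ≈ 2.857.
The tax multiplier is −c × k ≈ −1.857, so ΔY = k × (−c·ΔT) = (−€9.75 billion) / 0.35 ≈ −€27.9 billion.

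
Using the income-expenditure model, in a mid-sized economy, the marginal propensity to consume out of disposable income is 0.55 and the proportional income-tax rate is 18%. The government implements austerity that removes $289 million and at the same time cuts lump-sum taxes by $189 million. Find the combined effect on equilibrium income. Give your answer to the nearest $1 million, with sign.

Expenditure multiplier = 1/(1 − c(1−t)) = 1/(1 − 0.55×0.82) = 1/0.549 ≈ 1.821.
ΔG contributes k·ΔG = (−$289 million) / 0.549 ≈ −$526.4 million.
ΔT of −$189 million changes first-round spending by −c·ΔT = +$103.95 million, contributing k·(−c·ΔT) = (+$103.95 million) / 0.549 ≈ +$189.3 million.
Net ΔY = k(ΔG − c·ΔT) = (−$185.05 million) / 0.549 ≈ −$337 million.

−$337 million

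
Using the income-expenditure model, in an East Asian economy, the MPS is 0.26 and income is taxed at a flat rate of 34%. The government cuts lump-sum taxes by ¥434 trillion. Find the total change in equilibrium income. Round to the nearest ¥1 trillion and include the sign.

MPC = 1 − MPS = 1 − 0.26 = 0.74.
A lump-sum tax change of −¥434 trillion shifts disposable income by +¥434 trillion; first-round consumption changes by −c × ΔT = −0.74 × (−¥434 trillion) = +¥321.16 trillion.
Expenditure multiplier = 1/(1 − c(1−t)) = 1/(1 − 0.74×0.66) = 1/0.5116 ≈ 1.955.
The tax multiplier is −c × k ≈ −1.446, so ΔY = k × (−c·ΔT) = (+¥321.16 trillion) / 0.5116 ≈ +¥628 trillion.

+¥628 trillion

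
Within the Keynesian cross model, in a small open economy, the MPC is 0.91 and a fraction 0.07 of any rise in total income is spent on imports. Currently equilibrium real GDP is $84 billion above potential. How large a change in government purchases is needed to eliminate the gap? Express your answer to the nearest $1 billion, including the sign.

−$13 billion

Spending multiplier = 1/(1 − c + m) = 1/(1 − 0.91 + 0.07) = 1/0.16 = 6.25.
Need ΔY = −$84 billion, so ΔG = ΔY/k = (−$84 billion) × 0.16 ≈ −$13 billion.
The government should cut government purchases by $13 billion.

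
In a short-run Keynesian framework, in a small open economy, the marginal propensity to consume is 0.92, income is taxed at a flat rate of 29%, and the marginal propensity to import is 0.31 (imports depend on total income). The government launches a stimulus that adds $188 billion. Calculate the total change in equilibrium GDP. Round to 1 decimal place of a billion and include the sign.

+$286.2 billion

Government-spending multiplier = 1/(1 − c(1−t) + m) = 1/(1 − 0.92×0.71 + 0.31) = 1/0.6568 ≈ 1.523.
ΔY = k × ΔG = (+$188 billion) / 0.6568 ≈ +$286.2 billion.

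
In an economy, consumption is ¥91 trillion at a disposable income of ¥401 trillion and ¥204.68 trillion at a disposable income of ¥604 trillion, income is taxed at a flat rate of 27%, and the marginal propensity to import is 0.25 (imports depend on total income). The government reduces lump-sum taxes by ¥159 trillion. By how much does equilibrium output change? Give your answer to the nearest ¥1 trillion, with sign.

MPC = ΔC/ΔYd = (204.68 − 91)/(604 − 401) = 113.68/203 = 0.56.
A lump-sum tax change of −¥159 trillion shifts disposable income by +¥159 trillion; first-round consumption changes by −c × ΔT = −0.56 × (−¥159 trillion) = +¥89.04 trillion.
Expenditure multiplier = 1/(1 − c(1−t) + m) = 1/(1 − 0.56×0.73 + 0.25) = 1/0.8412 ≈ 1.189.
The tax multiplier is −c × k ≈ −0.666, so ΔY = k × (−c·ΔT) = (+¥89.04 trillion) / 0.8412 ≈ +¥106 trillion.

+¥106 trillion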